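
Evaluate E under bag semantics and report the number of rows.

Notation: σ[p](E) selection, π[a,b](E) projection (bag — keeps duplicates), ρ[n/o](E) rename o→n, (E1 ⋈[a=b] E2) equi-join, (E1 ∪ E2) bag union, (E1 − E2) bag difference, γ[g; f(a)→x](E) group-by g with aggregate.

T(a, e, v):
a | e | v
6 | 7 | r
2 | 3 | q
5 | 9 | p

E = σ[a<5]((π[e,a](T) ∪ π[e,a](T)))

Subexpression sizes:
  T → 3
  π[e,a](T) → 3
  T → 3
  π[e,a](T) → 3
  (π[e,a](T) ∪ π[e,a](T)) → 6
  σ[a<5]((π[e,a](T) ∪ π[e,a](T))) → 2

|E| = 2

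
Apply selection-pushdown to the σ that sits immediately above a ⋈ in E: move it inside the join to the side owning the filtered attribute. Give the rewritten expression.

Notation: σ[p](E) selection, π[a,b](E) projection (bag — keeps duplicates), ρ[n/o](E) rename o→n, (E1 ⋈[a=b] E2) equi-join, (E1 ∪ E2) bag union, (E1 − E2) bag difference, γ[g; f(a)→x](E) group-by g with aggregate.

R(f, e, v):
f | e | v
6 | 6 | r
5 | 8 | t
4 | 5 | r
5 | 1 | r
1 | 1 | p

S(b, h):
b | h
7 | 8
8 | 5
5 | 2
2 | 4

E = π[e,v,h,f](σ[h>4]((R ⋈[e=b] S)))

σ filters on h, owned by the right side.
E' = π[e,v,h,f]((R ⋈[e=b] σ[h>4](S)))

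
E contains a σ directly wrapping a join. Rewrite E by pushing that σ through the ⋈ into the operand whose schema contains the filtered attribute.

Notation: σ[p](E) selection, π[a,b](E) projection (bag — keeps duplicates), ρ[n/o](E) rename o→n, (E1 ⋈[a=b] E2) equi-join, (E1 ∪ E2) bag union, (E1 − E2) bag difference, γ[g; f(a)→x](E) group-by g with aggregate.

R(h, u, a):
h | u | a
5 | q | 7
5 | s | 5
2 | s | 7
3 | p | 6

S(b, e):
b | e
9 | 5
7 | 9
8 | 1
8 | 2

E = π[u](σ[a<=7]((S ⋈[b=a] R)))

σ filters on a, owned by the right side.
E' = π[u]((S ⋈[b=a] σ[a<=7](R)))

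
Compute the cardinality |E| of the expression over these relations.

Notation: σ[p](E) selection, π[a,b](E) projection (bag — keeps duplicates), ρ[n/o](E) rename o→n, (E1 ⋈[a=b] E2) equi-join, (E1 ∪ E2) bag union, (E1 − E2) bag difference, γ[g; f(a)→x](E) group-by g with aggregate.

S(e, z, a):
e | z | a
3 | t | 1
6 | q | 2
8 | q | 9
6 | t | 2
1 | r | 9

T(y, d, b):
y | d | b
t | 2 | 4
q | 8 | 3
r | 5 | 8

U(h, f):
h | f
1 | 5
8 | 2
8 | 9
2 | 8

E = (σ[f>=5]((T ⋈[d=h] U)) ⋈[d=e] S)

Per-node cardinality:
  T → 3
  U → 4
  (T ⋈[d=h] U) → 3
  σ[f>=5]((T ⋈[d=h] U)) → 2
  S → 5
  (σ[f>=5]((T ⋈[d=h] U)) ⋈[d=e] S) → 1

|E| = 1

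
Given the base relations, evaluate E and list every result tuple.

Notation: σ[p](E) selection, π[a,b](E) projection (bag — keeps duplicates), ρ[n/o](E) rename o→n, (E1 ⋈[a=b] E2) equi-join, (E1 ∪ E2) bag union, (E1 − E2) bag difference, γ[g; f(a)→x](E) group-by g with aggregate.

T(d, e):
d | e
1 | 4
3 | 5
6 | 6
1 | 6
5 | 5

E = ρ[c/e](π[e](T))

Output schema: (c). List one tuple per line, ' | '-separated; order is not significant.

Per-node cardinality:
  T → 5
  π[e](T) → 5
  ρ[c/e](π[e](T)) → 5

== RESULT ==
c
4
5
5
6
6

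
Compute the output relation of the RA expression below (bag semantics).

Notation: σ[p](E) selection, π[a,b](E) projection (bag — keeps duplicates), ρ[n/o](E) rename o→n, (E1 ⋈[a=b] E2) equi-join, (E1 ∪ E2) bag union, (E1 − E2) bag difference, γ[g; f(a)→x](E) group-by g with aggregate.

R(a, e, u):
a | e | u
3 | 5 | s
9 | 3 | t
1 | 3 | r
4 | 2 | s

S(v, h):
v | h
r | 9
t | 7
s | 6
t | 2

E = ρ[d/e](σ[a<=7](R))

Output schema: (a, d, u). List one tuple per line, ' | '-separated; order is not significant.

Subexpression sizes:
  R → 4
  σ[a<=7](R) → 3
  ρ[d/e](σ[a<=7](R)) → 3

== RESULT ==
a | d | u
1 | 3 | r
3 | 5 | s
4 | 2 | s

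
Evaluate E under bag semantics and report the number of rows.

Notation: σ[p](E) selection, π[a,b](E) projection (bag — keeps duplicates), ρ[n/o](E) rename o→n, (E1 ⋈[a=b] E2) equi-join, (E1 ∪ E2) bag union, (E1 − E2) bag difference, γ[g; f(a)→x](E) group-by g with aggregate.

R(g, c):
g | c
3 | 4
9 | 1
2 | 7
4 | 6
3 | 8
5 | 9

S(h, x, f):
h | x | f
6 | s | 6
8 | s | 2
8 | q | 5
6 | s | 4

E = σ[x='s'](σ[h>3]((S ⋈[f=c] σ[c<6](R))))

Row counts bottom-up:
  S → 4
  R → 6
  σ[c<6](R) → 2
  (S ⋈[f=c] σ[c<6](R)) → 1
  σ[h>3]((S ⋈[f=c] σ[c<6](R))) → 1
  σ[x='s'](σ[h>3]((S ⋈[f=c] σ[c<6](R)))) → 1

|E| = 1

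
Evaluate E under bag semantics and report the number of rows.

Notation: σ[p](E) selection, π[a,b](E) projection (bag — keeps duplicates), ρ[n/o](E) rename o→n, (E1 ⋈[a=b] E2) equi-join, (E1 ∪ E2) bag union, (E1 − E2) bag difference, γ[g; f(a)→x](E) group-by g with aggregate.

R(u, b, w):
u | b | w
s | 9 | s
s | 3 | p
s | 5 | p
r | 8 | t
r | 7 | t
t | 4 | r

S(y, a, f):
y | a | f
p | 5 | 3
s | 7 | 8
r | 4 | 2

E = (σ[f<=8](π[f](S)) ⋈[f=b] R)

Row counts bottom-up:
  S → 3
  π[f](S) → 3
  σ[f<=8](π[f](S)) → 3
  R → 6
  (σ[f<=8](π[f](S)) ⋈[f=b] R) → 2

|E| = 2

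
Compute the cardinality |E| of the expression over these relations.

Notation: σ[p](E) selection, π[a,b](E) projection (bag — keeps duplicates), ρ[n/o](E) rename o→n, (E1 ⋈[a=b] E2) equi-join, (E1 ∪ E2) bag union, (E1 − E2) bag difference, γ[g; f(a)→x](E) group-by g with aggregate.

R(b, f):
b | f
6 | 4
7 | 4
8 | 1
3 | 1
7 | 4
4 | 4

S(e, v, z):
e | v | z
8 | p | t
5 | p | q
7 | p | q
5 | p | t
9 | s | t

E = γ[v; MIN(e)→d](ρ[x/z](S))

Row counts bottom-up:
  S → 5
  ρ[x/z](S) → 5
  γ[v; MIN(e)→d](ρ[x/z](S)) → 2

|E| = 2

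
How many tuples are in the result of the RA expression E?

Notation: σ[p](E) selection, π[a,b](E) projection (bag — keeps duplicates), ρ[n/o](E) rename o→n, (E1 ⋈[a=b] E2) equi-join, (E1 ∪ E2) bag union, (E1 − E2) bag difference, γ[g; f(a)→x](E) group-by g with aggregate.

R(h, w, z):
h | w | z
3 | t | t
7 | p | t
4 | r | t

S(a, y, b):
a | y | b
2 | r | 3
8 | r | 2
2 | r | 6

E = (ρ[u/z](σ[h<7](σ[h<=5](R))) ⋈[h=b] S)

Per-node cardinality:
  R → 3
  σ[h<=5](R) → 2
  σ[h<7](σ[h<=5](R)) → 2
  ρ[u/z](σ[h<7](σ[h<=5](R))) → 2
  S → 3
  (ρ[u/z](σ[h<7](σ[h<=5](R))) ⋈[h=b] S) → 1

|E| = 1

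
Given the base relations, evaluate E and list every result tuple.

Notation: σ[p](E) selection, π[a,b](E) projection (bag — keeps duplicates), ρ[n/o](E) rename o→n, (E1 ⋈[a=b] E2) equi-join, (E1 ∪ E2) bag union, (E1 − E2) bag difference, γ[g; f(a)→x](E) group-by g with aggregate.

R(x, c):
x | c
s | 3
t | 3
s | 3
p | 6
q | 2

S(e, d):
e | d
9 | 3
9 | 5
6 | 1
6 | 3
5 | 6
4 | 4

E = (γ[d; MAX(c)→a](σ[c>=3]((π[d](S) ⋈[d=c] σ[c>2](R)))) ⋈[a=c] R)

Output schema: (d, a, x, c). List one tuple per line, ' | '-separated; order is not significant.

Stepwise |·|:
  S → 6
  π[d](S) → 6
  R → 5
  σ[c>2](R) → 4
  (π[d](S) ⋈[d=c] σ[c>2](R)) → 7
  σ[c>=3]((π[d](S) ⋈[d=c] σ[c>2](R))) → 7
  γ[d; MAX(c)→a](σ[c>=3]((π[d](S) ⋈[d=c] σ[c>2](R)))) → 2
  R → 5
  (γ[d; MAX(c)→a](σ[c>=3]((π[d](S) ⋈[d=c] σ[c>2](R)))) ⋈[a=c] R) → 4

== RESULT ==
d | a | x | c
3 | 3 | s | 3
3 | 3 | s | 3
3 | 3 | t | 3
6 | 6 | p | 6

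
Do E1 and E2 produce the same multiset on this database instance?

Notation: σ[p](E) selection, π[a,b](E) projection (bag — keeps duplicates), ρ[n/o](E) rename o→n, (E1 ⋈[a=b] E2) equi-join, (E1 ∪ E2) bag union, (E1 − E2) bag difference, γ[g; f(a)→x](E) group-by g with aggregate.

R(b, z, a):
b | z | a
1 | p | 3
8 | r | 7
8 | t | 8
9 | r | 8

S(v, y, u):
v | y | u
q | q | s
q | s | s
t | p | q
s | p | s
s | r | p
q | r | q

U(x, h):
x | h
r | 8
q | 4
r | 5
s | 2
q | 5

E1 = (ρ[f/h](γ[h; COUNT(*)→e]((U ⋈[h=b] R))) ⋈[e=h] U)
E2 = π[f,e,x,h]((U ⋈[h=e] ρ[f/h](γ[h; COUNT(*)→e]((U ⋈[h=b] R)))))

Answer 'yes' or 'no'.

E1 row counts bottom-up:
  U → 5
  R → 4
  (U ⋈[h=b] R) → 2
  γ[h; COUNT(*)→e]((U ⋈[h=b] R)) → 1
  ρ[f/h](γ[h; COUNT(*)→e]((U ⋈[h=b] R))) → 1
  U → 5
  (ρ[f/h](γ[h; COUNT(*)→e]((U ⋈[h=b] R))) ⋈[e=h] U) → 1
E2 row counts bottom-up:
  U → 5
  U → 5
  R → 4
  (U ⋈[h=b] R) → 2
  γ[h; COUNT(*)→e]((U ⋈[h=b] R)) → 1
  ρ[f/h](γ[h; COUNT(*)→e]((U ⋈[h=b] R))) → 1
  (U ⋈[h=e] ρ[f/h](γ[h; COUNT(*)→e]((U ⋈[h=b] R)))) → 1
  π[f,e,x,h]((U ⋈[h=e] ρ[f/h](γ[h; COUNT(*)→e]((U ⋈[h=b] R))))) → 1

E1 and E2 produce the same multiset:
f | e | x | h
8 | 2 | s | 2

yes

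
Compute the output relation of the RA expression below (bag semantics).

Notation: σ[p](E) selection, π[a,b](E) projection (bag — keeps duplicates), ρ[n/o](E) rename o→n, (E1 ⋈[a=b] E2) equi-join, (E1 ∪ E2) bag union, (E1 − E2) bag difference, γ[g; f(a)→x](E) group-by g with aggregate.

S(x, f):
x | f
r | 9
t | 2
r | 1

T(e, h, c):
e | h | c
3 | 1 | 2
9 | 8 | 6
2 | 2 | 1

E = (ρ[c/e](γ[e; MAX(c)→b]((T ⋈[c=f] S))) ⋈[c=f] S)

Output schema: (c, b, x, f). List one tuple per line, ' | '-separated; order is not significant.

Per-node cardinality:
  T → 3
  S → 3
  (T ⋈[c=f] S) → 2
  γ[e; MAX(c)→b]((T ⋈[c=f] S)) → 2
  ρ[c/e](γ[e; MAX(c)→b]((T ⋈[c=f] S))) → 2
  S → 3
  (ρ[c/e](γ[e; MAX(c)→b]((T ⋈[c=f] S))) ⋈[c=f] S) → 1

== RESULT ==
c | b | x | f
2 | 1 | t | 2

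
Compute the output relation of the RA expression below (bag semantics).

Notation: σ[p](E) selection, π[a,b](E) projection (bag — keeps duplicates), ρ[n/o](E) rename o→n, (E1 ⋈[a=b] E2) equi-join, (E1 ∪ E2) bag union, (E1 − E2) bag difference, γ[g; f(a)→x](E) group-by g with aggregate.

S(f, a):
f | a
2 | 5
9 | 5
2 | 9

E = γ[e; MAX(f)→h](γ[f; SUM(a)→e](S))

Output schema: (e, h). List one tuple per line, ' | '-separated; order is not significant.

Row counts bottom-up:
  S → 3
  γ[f; SUM(a)→e](S) → 2
  γ[e; MAX(f)→h](γ[f; SUM(a)→e](S)) → 2

== RESULT ==
e | h
5 | 9
14 | 2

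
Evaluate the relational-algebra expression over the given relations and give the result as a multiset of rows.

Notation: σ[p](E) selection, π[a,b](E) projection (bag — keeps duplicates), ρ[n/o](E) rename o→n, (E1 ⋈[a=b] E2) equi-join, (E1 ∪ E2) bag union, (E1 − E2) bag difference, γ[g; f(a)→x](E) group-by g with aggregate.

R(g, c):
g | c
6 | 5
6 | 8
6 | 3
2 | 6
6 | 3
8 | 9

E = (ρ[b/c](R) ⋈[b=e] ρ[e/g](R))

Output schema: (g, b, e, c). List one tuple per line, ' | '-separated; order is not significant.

Per-node cardinality:
  R → 6
  ρ[b/c](R) → 6
  R → 6
  ρ[e/g](R) → 6
  (ρ[b/c](R) ⋈[b=e] ρ[e/g](R)) → 5

== RESULT ==
g | b | e | c
2 | 6 | 6 | 3
2 | 6 | 6 | 3
2 | 6 | 6 | 5
2 | 6 | 6 | 8
6 | 8 | 8 | 9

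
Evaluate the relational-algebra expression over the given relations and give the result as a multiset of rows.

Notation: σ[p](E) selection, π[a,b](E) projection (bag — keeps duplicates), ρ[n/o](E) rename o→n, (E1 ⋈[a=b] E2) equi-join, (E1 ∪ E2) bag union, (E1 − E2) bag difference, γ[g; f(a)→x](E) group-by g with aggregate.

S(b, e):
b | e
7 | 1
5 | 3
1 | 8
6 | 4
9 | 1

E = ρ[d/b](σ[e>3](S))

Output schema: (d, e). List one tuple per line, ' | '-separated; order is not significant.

Subexpression sizes:
  S → 5
  σ[e>3](S) → 2
  ρ[d/b](σ[e>3](S)) → 2

== RESULT ==
d | e
1 | 8
6 | 4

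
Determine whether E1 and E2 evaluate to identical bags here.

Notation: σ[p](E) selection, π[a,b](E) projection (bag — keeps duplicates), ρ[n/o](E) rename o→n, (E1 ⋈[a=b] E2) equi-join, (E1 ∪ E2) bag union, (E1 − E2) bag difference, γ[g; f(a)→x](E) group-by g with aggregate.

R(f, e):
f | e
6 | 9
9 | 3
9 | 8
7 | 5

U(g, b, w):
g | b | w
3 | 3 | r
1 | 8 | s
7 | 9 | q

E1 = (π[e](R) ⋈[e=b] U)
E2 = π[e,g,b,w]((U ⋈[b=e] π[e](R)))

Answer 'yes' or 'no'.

E1 stepwise |·|:
  R → 4
  π[e](R) → 4
  U → 3
  (π[e](R) ⋈[e=b] U) → 3
E2 stepwise |·|:
  U → 3
  R → 4
  π[e](R) → 4
  (U ⋈[b=e] π[e](R)) → 3
  π[e,g,b,w]((U ⋈[b=e] π[e](R))) → 3

E1 and E2 produce the same multiset:
e | g | b | w
3 | 3 | 3 | r
8 | 1 | 8 | s
9 | 7 | 9 | q

yes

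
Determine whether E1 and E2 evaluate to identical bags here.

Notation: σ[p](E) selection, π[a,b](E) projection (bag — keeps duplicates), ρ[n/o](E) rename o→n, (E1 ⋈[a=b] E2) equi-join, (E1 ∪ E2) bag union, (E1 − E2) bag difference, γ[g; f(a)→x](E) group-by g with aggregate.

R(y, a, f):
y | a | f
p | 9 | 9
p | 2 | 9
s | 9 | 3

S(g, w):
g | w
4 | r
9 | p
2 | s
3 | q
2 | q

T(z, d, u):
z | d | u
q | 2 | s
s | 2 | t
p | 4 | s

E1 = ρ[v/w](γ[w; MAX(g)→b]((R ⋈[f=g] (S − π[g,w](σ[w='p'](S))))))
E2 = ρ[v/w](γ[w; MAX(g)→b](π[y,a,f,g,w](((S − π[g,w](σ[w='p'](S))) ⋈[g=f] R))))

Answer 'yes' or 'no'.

E1 subexpression sizes:
  R → 3
  S → 5
  S → 5
  σ[w='p'](S) → 1
  π[g,w](σ[w='p'](S)) → 1
  (S − π[g,w](σ[w='p'](S))) → 4
  (R ⋈[f=g] (S − π[g,w](σ[w='p'](S)))) → 1
  γ[w; MAX(g)→b]((R ⋈[f=g] (S − π[g,w](σ[w='p'](S))))) → 1
  ρ[v/w](γ[w; MAX(g)→b]((R ⋈[f=g] (S − π[g,w](σ[w='p'](S)))))) → 1
E2 subexpression sizes:
  S → 5
  S → 5
  σ[w='p'](S) → 1
  π[g,w](σ[w='p'](S)) → 1
  (S − π[g,w](σ[w='p'](S))) → 4
  R → 3
  ((S − π[g,w](σ[w='p'](S))) ⋈[g=f] R) → 1
  π[y,a,f,g,w](((S − π[g,w](σ[w='p'](S))) ⋈[g=f] R)) → 1
  γ[w; MAX(g)→b](π[y,a,f,g,w](((S − π[g,w](σ[w='p'](S))) ⋈[g=f] R))) → 1
  ρ[v/w](γ[w; MAX(g)→b](π[y,a,f,g,w](((S − π[g,w](σ[w='p'](S))) ⋈[g=f] R)))) → 1

E1 and E2 produce the same multiset:
v | b
q | 3

yes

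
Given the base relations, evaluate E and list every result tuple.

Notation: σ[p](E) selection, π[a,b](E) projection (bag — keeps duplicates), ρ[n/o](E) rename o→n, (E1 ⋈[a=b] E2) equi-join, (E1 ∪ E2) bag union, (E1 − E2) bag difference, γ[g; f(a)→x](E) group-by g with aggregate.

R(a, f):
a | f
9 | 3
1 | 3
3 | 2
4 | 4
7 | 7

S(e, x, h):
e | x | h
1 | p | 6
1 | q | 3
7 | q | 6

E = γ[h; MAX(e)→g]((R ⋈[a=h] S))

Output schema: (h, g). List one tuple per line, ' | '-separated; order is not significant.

Subexpression sizes:
  R → 5
  S → 3
  (R ⋈[a=h] S) → 1
  γ[h; MAX(e)→g]((R ⋈[a=h] S)) → 1

== RESULT ==
h | g
3 | 1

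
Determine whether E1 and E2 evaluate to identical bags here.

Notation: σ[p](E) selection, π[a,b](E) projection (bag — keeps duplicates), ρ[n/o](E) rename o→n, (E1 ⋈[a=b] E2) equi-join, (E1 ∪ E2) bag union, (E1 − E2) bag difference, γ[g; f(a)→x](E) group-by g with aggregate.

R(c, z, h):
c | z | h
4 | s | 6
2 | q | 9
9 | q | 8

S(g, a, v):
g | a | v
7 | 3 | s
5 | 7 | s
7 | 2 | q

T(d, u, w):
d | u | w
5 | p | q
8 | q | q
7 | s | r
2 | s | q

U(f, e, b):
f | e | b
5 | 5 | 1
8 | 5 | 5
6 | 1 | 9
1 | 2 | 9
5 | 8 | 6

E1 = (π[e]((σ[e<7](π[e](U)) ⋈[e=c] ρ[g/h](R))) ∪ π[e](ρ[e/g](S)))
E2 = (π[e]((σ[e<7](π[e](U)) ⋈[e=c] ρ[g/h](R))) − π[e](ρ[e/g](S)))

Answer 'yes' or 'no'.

E1 per-node cardinality:
  U → 5
  π[e](U) → 5
  σ[e<7](π[e](U)) → 4
  R → 3
  ρ[g/h](R) → 3
  (σ[e<7](π[e](U)) ⋈[e=c] ρ[g/h](R)) → 1
  π[e]((σ[e<7](π[e](U)) ⋈[e=c] ρ[g/h](R))) → 1
  S → 3
  ρ[e/g](S) → 3
  π[e](ρ[e/g](S)) → 3
  (π[e]((σ[e<7](π[e](U)) ⋈[e=c] ρ[g/h](R))) ∪ π[e](ρ[e/g](S))) → 4
E2 per-node cardinality:
  U → 5
  π[e](U) → 5
  σ[e<7](π[e](U)) → 4
  R → 3
  ρ[g/h](R) → 3
  (σ[e<7](π[e](U)) ⋈[e=c] ρ[g/h](R)) → 1
  π[e]((σ[e<7](π[e](U)) ⋈[e=c] ρ[g/h](R))) → 1
  S → 3
  ρ[e/g](S) → 3
  π[e](ρ[e/g](S)) → 3
  (π[e]((σ[e<7](π[e](U)) ⋈[e=c] ρ[g/h](R))) − π[e](ρ[e/g](S))) → 1

E1 result:
e
2
5
7
7
E2 result:
e
2
Witness: (7,) appears 2× in E1 but 0× in E2.

no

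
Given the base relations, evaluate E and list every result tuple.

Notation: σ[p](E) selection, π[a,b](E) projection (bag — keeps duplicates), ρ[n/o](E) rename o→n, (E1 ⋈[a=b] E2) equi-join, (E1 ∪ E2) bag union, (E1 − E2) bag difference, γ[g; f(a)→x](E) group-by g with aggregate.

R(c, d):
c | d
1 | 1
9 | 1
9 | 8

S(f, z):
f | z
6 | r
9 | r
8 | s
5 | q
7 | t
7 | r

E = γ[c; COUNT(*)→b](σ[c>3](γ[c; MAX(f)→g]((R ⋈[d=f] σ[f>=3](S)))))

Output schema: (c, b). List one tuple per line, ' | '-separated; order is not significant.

Per-node cardinality:
  R → 3
  S → 6
  σ[f>=3](S) → 6
  (R ⋈[d=f] σ[f>=3](S)) → 1
  γ[c; MAX(f)→g]((R ⋈[d=f] σ[f>=3](S))) → 1
  σ[c>3](γ[c; MAX(f)→g]((R ⋈[d=f] σ[f>=3](S)))) → 1
  γ[c; COUNT(*)→b](σ[c>3](γ[c; MAX(f)→g]((R ⋈[d=f] σ[f>=3](S))))) → 1

== RESULT ==
c | b
9 | 1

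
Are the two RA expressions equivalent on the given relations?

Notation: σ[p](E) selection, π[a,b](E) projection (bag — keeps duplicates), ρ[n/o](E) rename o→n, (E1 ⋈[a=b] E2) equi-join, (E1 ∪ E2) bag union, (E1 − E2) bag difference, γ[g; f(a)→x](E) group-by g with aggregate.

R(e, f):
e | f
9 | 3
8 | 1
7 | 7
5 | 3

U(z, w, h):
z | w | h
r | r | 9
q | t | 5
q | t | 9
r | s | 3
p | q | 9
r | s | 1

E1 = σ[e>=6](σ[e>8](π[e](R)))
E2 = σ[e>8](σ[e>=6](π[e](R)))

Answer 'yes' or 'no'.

E1 subexpression sizes:
  R → 4
  π[e](R) → 4
  σ[e>8](π[e](R)) → 1
  σ[e>=6](σ[e>8](π[e](R))) → 1
E2 subexpression sizes:
  R → 4
  π[e](R) → 4
  σ[e>=6](π[e](R)) → 3
  σ[e>8](σ[e>=6](π[e](R))) → 1

E1 and E2 produce the same multiset:
e
9

yes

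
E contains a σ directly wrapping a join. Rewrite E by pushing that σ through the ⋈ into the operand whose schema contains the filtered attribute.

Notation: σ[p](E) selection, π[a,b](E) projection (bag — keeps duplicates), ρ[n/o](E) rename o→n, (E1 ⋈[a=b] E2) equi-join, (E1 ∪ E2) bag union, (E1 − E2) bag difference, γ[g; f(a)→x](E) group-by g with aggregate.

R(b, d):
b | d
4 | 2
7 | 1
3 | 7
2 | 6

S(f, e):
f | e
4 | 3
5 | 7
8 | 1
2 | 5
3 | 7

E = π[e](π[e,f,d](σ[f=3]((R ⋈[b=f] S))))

σ filters on f, owned by the right side.
E' = π[e](π[e,f,d]((R ⋈[b=f] σ[f=3](S))))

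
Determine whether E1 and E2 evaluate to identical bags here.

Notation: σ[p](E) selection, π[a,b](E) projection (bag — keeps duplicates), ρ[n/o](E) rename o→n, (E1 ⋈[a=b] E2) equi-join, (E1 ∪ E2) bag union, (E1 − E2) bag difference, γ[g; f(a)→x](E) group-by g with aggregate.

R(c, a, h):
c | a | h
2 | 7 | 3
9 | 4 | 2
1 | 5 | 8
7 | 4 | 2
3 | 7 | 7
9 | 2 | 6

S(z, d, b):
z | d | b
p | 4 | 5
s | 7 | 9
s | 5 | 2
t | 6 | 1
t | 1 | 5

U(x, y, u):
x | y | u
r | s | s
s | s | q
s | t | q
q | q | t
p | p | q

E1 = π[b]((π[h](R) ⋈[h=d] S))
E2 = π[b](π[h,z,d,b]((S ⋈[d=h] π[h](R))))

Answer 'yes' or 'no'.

E1 row counts bottom-up:
  R → 6
  π[h](R) → 6
  S → 5
  (π[h](R) ⋈[h=d] S) → 2
  π[b]((π[h](R) ⋈[h=d] S)) → 2
E2 row counts bottom-up:
  S → 5
  R → 6
  π[h](R) → 6
  (S ⋈[d=h] π[h](R)) → 2
  π[h,z,d,b]((S ⋈[d=h] π[h](R))) → 2
  π[b](π[h,z,d,b]((S ⋈[d=h] π[h](R)))) → 2

E1 and E2 produce the same multiset:
b
1
9

yes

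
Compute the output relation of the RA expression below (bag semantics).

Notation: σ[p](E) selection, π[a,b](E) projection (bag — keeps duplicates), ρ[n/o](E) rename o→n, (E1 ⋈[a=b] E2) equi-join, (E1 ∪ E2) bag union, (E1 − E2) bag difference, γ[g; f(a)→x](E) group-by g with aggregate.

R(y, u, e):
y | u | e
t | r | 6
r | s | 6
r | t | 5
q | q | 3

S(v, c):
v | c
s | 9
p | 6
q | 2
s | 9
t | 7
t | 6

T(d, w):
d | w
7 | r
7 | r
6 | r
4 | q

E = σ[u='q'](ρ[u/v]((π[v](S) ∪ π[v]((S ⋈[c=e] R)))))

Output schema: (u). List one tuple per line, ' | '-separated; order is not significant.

Row counts bottom-up:
  S → 6
  π[v](S) → 6
  S → 6
  R → 4
  (S ⋈[c=e] R) → 4
  π[v]((S ⋈[c=e] R)) → 4
  (π[v](S) ∪ π[v]((S ⋈[c=e] R))) → 10
  ρ[u/v]((π[v](S) ∪ π[v]((S ⋈[c=e] R)))) → 10
  σ[u='q'](ρ[u/v]((π[v](S) ∪ π[v]((S ⋈[c=e] R))))) → 1

== RESULT ==
u
q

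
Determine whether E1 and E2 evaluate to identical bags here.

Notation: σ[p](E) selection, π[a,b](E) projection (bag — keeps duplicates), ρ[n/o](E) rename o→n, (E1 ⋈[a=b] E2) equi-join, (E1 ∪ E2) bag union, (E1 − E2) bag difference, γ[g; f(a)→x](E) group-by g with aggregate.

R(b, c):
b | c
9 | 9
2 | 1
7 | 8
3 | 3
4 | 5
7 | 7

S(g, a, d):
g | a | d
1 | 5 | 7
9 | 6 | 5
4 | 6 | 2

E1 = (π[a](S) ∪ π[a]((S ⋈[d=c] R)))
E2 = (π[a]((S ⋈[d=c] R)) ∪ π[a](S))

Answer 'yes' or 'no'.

E1 subexpression sizes:
  S → 3
  π[a](S) → 3
  S → 3
  R → 6
  (S ⋈[d=c] R) → 2
  π[a]((S ⋈[d=c] R)) → 2
  (π[a](S) ∪ π[a]((S ⋈[d=c] R))) → 5
E2 subexpression sizes:
  S → 3
  R → 6
  (S ⋈[d=c] R) → 2
  π[a]((S ⋈[d=c] R)) → 2
  S → 3
  π[a](S) → 3
  (π[a]((S ⋈[d=c] R)) ∪ π[a](S)) → 5

E1 and E2 produce the same multiset:
a
5
5
6
6
6

yes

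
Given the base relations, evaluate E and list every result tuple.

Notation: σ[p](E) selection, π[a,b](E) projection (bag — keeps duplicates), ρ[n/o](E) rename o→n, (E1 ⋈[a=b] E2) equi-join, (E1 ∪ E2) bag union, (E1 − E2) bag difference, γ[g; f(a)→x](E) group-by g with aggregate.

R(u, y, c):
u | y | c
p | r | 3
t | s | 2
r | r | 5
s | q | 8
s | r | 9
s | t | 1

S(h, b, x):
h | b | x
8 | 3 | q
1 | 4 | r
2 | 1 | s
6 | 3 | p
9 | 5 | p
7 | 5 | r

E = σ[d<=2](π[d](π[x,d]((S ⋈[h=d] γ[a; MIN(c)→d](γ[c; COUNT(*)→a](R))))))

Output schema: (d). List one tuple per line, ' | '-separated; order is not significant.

Row counts bottom-up:
  S → 6
  R → 6
  γ[c; COUNT(*)→a](R) → 6
  γ[a; MIN(c)→d](γ[c; COUNT(*)→a](R)) → 1
  (S ⋈[h=d] γ[a; MIN(c)→d](γ[c; COUNT(*)→a](R))) → 1
  π[x,d]((S ⋈[h=d] γ[a; MIN(c)→d](γ[c; COUNT(*)→a](R)))) → 1
  π[d](π[x,d]((S ⋈[h=d] γ[a; MIN(c)→d](γ[c; COUNT(*)→a](R))))) → 1
  σ[d<=2](π[d](π[x,d]((S ⋈[h=d] γ[a; MIN(c)→d](γ[c; COUNT(*)→a](R)))))) → 1

== RESULT ==
d
1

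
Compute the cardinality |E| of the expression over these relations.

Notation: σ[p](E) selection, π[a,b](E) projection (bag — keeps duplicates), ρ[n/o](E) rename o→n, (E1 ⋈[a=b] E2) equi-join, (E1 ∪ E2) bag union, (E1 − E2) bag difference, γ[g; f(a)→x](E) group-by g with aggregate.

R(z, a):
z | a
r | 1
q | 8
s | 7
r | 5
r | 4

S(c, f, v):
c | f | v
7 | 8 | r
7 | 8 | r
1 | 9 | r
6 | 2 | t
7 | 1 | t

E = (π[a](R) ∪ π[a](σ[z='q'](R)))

Subexpression sizes:
  R → 5
  π[a](R) → 5
  R → 5
  σ[z='q'](R) → 1
  π[a](σ[z='q'](R)) → 1
  (π[a](R) ∪ π[a](σ[z='q'](R))) → 6

|E| = 6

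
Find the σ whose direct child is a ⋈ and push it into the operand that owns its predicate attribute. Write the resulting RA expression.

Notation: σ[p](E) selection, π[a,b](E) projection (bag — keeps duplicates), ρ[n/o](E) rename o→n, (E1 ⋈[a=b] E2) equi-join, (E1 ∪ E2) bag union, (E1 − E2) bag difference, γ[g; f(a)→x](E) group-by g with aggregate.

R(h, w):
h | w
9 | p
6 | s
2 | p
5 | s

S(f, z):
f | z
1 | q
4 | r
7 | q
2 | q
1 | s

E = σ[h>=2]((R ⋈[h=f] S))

σ filters on h, owned by the left side.
E' = (σ[h>=2](R) ⋈[h=f] S)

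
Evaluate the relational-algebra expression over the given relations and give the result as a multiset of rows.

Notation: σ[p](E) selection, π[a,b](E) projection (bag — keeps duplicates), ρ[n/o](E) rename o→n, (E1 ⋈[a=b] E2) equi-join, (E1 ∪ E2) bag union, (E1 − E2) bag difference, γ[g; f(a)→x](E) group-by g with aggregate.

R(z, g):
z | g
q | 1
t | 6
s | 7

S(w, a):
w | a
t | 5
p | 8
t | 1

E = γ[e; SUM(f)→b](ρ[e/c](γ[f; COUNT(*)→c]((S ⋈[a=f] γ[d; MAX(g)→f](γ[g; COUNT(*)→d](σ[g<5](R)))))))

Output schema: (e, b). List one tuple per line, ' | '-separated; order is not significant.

Stepwise |·|:
  S → 3
  R → 3
  σ[g<5](R) → 1
  γ[g; COUNT(*)→d](σ[g<5](R)) → 1
  γ[d; MAX(g)→f](γ[g; COUNT(*)→d](σ[g<5](R))) → 1
  (S ⋈[a=f] γ[d; MAX(g)→f](γ[g; COUNT(*)→d](σ[g<5](R)))) → 1
  γ[f; COUNT(*)→c]((S ⋈[a=f] γ[d; MAX(g)→f](γ[g; COUNT(*)→d](σ[g<5](R))))) → 1
  ρ[e/c](γ[f; COUNT(*)→c]((S ⋈[a=f] γ[d; MAX(g)→f](γ[g; COUNT(*)→d](σ[g<5](R)))))) → 1
  γ[e; SUM(f)→b](ρ[e/c](γ[f; COUNT(*)→c]((S ⋈[a=f] γ[d; MAX(g)→f](γ[g; COUNT(*)→d](σ[g<5](R))))))) → 1

== RESULT ==
e | b
1 | 1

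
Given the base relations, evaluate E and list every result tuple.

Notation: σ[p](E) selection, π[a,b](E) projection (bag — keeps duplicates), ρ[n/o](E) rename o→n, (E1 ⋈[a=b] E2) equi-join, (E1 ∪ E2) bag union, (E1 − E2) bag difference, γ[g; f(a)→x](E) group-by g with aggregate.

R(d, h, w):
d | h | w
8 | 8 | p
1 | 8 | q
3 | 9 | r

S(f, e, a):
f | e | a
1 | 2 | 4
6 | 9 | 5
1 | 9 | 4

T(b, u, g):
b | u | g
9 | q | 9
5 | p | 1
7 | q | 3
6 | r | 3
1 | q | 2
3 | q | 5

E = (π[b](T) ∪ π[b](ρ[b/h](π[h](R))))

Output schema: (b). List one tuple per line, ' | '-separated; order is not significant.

Stepwise |·|:
  T → 6
  π[b](T) → 6
  R → 3
  π[h](R) → 3
  ρ[b/h](π[h](R)) → 3
  π[b](ρ[b/h](π[h](R))) → 3
  (π[b](T) ∪ π[b](ρ[b/h](π[h](R)))) → 9

== RESULT ==
b
1
3
5
6
7
8
8
9
9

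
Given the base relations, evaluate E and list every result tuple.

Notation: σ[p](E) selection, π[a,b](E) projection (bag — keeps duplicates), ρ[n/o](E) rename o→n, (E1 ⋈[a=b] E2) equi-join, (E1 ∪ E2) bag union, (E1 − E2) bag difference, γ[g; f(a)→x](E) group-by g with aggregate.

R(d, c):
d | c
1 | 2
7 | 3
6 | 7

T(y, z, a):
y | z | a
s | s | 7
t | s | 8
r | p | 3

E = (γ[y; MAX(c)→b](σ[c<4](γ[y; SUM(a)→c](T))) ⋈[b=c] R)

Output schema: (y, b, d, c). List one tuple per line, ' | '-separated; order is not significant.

Subexpression sizes:
  T → 3
  γ[y; SUM(a)→c](T) → 3
  σ[c<4](γ[y; SUM(a)→c](T)) → 1
  γ[y; MAX(c)→b](σ[c<4](γ[y; SUM(a)→c](T))) → 1
  R → 3
  (γ[y; MAX(c)→b](σ[c<4](γ[y; SUM(a)→c](T))) ⋈[b=c] R) → 1

== RESULT ==
y | b | d | c
r | 3 | 7 | 3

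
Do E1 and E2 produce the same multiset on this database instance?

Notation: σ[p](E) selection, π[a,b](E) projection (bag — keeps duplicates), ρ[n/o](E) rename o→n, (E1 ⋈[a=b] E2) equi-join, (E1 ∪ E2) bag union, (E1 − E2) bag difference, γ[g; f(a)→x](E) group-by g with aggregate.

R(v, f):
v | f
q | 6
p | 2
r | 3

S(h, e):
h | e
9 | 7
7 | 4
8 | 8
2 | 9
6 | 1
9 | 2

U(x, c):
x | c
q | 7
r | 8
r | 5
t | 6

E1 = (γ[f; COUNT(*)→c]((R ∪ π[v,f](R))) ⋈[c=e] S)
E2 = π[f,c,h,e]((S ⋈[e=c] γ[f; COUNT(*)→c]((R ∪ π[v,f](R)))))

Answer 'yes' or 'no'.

E1 per-node cardinality:
  R → 3
  R → 3
  π[v,f](R) → 3
  (R ∪ π[v,f](R)) → 6
  γ[f; COUNT(*)→c]((R ∪ π[v,f](R))) → 3
  S → 6
  (γ[f; COUNT(*)→c]((R ∪ π[v,f](R))) ⋈[c=e] S) → 3
E2 per-node cardinality:
  S → 6
  R → 3
  R → 3
  π[v,f](R) → 3
  (R ∪ π[v,f](R)) → 6
  γ[f; COUNT(*)→c]((R ∪ π[v,f](R))) → 3
  (S ⋈[e=c] γ[f; COUNT(*)→c]((R ∪ π[v,f](R)))) → 3
  π[f,c,h,e]((S ⋈[e=c] γ[f; COUNT(*)→c]((R ∪ π[v,f](R))))) → 3

E1 and E2 produce the same multiset:
f | c | h | e
2 | 2 | 9 | 2
3 | 2 | 9 | 2
6 | 2 | 9 | 2

yes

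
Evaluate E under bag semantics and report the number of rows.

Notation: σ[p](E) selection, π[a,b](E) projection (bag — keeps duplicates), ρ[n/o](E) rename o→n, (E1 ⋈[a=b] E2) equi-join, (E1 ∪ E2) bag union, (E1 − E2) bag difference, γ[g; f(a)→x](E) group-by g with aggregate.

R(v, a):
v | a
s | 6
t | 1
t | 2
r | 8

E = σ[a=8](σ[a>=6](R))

Row counts bottom-up:
  R → 4
  σ[a>=6](R) → 2
  σ[a=8](σ[a>=6](R)) → 1

|E| = 1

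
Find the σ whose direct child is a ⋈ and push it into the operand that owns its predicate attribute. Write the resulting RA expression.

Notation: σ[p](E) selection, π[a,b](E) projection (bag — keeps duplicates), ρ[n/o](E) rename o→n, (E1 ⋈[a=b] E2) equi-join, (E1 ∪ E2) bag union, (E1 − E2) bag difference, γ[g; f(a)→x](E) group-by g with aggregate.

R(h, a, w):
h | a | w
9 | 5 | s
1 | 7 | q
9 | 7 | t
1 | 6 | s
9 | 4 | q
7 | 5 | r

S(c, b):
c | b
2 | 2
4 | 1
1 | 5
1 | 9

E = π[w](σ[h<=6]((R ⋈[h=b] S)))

σ filters on h, owned by the left side.
E' = π[w]((σ[h<=6](R) ⋈[h=b] S))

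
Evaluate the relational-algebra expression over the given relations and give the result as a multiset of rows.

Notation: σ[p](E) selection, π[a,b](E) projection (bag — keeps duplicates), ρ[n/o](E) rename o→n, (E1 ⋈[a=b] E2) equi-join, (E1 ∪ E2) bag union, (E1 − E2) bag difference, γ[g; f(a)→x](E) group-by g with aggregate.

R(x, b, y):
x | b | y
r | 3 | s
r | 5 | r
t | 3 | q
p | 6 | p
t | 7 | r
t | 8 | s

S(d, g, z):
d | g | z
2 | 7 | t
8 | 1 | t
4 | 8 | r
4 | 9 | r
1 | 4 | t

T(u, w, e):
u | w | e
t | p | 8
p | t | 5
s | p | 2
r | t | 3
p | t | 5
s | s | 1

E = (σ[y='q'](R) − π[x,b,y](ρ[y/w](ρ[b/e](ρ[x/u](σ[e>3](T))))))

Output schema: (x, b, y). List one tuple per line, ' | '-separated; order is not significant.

Per-node cardinality:
  R → 6
  σ[y='q'](R) → 1
  T → 6
  σ[e>3](T) → 3
  ρ[x/u](σ[e>3](T)) → 3
  ρ[b/e](ρ[x/u](σ[e>3](T))) → 3
  ρ[y/w](ρ[b/e](ρ[x/u](σ[e>3](T)))) → 3
  π[x,b,y](ρ[y/w](ρ[b/e](ρ[x/u](σ[e>3](T))))) → 3
  (σ[y='q'](R) − π[x,b,y](ρ[y/w](ρ[b/e](ρ[x/u](σ[e>3](T)))))) → 1

== RESULT ==
x | b | y
t | 3 | q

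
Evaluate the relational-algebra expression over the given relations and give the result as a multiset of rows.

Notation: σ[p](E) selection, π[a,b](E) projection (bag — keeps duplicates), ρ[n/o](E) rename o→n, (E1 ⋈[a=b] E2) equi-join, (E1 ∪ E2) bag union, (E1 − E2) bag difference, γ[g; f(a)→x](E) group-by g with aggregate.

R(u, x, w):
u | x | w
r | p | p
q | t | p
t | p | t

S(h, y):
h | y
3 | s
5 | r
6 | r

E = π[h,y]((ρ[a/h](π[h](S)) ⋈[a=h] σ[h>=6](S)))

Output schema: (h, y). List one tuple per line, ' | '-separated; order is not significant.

Per-node cardinality:
  S → 3
  π[h](S) → 3
  ρ[a/h](π[h](S)) → 3
  S → 3
  σ[h>=6](S) → 1
  (ρ[a/h](π[h](S)) ⋈[a=h] σ[h>=6](S)) → 1
  π[h,y]((ρ[a/h](π[h](S)) ⋈[a=h] σ[h>=6](S))) → 1

== RESULT ==
h | y
6 | r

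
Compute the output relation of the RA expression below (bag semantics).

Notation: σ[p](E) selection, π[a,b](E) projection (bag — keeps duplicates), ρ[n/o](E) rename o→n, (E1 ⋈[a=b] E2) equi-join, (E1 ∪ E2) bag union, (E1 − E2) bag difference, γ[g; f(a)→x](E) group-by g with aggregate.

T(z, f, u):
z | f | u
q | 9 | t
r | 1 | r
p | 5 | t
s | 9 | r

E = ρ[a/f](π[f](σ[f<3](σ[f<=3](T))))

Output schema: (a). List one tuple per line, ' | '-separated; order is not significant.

Row counts bottom-up:
  T → 4
  σ[f<=3](T) → 1
  σ[f<3](σ[f<=3](T)) → 1
  π[f](σ[f<3](σ[f<=3](T))) → 1
  ρ[a/f](π[f](σ[f<3](σ[f<=3](T)))) → 1

== RESULT ==
a
1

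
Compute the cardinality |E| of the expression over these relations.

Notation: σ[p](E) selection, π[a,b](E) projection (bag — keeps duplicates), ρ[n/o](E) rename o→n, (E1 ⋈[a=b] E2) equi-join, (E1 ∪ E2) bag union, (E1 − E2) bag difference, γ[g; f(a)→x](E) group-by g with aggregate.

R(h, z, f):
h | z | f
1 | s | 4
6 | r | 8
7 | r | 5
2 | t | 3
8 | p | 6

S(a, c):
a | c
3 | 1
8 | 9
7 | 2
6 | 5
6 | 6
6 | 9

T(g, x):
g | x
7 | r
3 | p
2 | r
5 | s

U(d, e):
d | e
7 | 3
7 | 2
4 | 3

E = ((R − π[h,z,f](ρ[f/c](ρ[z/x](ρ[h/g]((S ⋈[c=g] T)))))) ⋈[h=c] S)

Stepwise |·|:
  R → 5
  S → 6
  T → 4
  (S ⋈[c=g] T) → 2
  ρ[h/g]((S ⋈[c=g] T)) → 2
  ρ[z/x](ρ[h/g]((S ⋈[c=g] T))) → 2
  ρ[f/c](ρ[z/x](ρ[h/g]((S ⋈[c=g] T)))) → 2
  π[h,z,f](ρ[f/c](ρ[z/x](ρ[h/g]((S ⋈[c=g] T))))) → 2
  (R − π[h,z,f](ρ[f/c](ρ[z/x](ρ[h/g]((S ⋈[c=g] T)))))) → 5
  S → 6
  ((R − π[h,z,f](ρ[f/c](ρ[z/x](ρ[h/g]((S ⋈[c=g] T)))))) ⋈[h=c] S) → 3

|E| = 3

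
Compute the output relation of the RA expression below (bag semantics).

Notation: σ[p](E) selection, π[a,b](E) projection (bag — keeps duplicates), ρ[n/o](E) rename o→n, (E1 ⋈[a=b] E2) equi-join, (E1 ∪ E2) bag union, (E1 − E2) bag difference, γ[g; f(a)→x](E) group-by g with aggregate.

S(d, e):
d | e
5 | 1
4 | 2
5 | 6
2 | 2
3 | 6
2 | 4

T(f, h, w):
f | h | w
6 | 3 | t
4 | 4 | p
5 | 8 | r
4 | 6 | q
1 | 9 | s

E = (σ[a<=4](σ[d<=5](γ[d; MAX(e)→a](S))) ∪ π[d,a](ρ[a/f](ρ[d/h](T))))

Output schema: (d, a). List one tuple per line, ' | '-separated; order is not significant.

Subexpression sizes:
  S → 6
  γ[d; MAX(e)→a](S) → 4
  σ[d<=5](γ[d; MAX(e)→a](S)) → 4
  σ[a<=4](σ[d<=5](γ[d; MAX(e)→a](S))) → 2
  T → 5
  ρ[d/h](T) → 5
  ρ[a/f](ρ[d/h](T)) → 5
  π[d,a](ρ[a/f](ρ[d/h](T))) → 5
  (σ[a<=4](σ[d<=5](γ[d; MAX(e)→a](S))) ∪ π[d,a](ρ[a/f](ρ[d/h](T)))) → 7

== RESULT ==
d | a
2 | 4
3 | 6
4 | 2
4 | 4
6 | 4
8 | 5
9 | 1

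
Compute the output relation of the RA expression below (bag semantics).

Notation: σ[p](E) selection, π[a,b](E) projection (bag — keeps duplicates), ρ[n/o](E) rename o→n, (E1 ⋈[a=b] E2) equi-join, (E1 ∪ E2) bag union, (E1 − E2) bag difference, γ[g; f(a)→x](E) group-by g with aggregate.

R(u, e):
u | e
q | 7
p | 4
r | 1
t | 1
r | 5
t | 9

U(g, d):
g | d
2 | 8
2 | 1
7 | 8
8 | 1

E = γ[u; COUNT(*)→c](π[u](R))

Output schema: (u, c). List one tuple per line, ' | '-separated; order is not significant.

Row counts bottom-up:
  R → 6
  π[u](R) → 6
  γ[u; COUNT(*)→c](π[u](R)) → 4

== RESULT ==
u | c
p | 1
q | 1
r | 2
t | 2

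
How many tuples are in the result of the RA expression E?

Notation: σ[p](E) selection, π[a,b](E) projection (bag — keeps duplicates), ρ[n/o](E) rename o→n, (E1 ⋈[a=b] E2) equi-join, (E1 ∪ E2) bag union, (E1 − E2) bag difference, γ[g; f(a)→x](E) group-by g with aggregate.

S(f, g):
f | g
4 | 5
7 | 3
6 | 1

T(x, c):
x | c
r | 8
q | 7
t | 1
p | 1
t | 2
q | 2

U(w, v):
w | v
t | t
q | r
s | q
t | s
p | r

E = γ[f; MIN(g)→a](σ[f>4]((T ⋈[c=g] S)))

Stepwise |·|:
  T → 6
  S → 3
  (T ⋈[c=g] S) → 2
  σ[f>4]((T ⋈[c=g] S)) → 2
  γ[f; MIN(g)→a](σ[f>4]((T ⋈[c=g] S))) → 1

|E| = 1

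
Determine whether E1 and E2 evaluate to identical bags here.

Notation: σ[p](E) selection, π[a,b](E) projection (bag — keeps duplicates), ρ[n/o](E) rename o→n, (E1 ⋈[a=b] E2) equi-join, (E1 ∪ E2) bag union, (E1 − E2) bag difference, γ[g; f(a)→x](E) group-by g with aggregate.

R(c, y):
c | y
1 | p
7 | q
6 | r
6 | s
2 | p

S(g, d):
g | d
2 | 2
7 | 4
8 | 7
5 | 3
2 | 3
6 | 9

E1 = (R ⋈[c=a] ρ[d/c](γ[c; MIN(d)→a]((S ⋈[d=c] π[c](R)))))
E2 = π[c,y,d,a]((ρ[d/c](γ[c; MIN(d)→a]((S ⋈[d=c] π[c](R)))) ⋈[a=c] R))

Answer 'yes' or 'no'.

E1 row counts bottom-up:
  R → 5
  S → 6
  R → 5
  π[c](R) → 5
  (S ⋈[d=c] π[c](R)) → 2
  γ[c; MIN(d)→a]((S ⋈[d=c] π[c](R))) → 2
  ρ[d/c](γ[c; MIN(d)→a]((S ⋈[d=c] π[c](R)))) → 2
  (R ⋈[c=a] ρ[d/c](γ[c; MIN(d)→a]((S ⋈[d=c] π[c](R))))) → 2
E2 row counts bottom-up:
  S → 6
  R → 5
  π[c](R) → 5
  (S ⋈[d=c] π[c](R)) → 2
  γ[c; MIN(d)→a]((S ⋈[d=c] π[c](R))) → 2
  ρ[d/c](γ[c; MIN(d)→a]((S ⋈[d=c] π[c](R)))) → 2
  R → 5
  (ρ[d/c](γ[c; MIN(d)→a]((S ⋈[d=c] π[c](R)))) ⋈[a=c] R) → 2
  π[c,y,d,a]((ρ[d/c](γ[c; MIN(d)→a]((S ⋈[d=c] π[c](R)))) ⋈[a=c] R)) → 2

E1 and E2 produce the same multiset:
c | y | d | a
2 | p | 2 | 2
7 | q | 7 | 7

yes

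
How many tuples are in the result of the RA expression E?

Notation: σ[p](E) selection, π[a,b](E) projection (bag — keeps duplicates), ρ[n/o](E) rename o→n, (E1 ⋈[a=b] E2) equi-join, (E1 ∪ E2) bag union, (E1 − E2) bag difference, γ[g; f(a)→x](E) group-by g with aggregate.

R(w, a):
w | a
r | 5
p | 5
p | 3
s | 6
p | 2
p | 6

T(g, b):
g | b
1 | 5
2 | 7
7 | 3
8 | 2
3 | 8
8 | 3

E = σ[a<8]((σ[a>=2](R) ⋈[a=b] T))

Subexpression sizes:
  R → 6
  σ[a>=2](R) → 6
  T → 6
  (σ[a>=2](R) ⋈[a=b] T) → 5
  σ[a<8]((σ[a>=2](R) ⋈[a=b] T)) → 5

|E| = 5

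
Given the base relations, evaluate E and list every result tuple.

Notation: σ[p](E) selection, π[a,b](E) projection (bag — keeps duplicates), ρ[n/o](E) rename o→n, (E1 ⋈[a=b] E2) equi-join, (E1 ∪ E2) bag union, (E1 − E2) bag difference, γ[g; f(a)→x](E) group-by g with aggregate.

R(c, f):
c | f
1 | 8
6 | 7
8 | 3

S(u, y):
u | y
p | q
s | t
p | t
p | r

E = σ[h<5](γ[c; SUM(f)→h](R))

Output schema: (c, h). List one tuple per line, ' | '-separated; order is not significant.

Subexpression sizes:
  R → 3
  γ[c; SUM(f)→h](R) → 3
  σ[h<5](γ[c; SUM(f)→h](R)) → 1

== RESULT ==
c | h
8 | 3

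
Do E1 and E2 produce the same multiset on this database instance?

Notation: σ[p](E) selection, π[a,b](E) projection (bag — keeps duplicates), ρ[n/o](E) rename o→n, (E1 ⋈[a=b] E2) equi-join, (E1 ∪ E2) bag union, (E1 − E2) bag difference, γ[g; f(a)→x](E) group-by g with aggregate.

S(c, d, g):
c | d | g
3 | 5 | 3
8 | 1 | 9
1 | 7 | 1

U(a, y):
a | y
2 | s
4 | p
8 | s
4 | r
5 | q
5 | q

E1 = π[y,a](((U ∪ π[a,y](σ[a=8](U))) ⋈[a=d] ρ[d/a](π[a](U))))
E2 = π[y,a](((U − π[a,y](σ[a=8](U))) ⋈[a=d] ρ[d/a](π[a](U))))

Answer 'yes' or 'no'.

E1 subexpression sizes:
  U → 6
  U → 6
  σ[a=8](U) → 1
  π[a,y](σ[a=8](U)) → 1
  (U ∪ π[a,y](σ[a=8](U))) → 7
  U → 6
  π[a](U) → 6
  ρ[d/a](π[a](U)) → 6
  ((U ∪ π[a,y](σ[a=8](U))) ⋈[a=d] ρ[d/a](π[a](U))) → 11
  π[y,a](((U ∪ π[a,y](σ[a=8](U))) ⋈[a=d] ρ[d/a](π[a](U)))) → 11
E2 subexpression sizes:
  U → 6
  U → 6
  σ[a=8](U) → 1
  π[a,y](σ[a=8](U)) → 1
  (U − π[a,y](σ[a=8](U))) → 5
  U → 6
  π[a](U) → 6
  ρ[d/a](π[a](U)) → 6
  ((U − π[a,y](σ[a=8](U))) ⋈[a=d] ρ[d/a](π[a](U))) → 9
  π[y,a](((U − π[a,y](σ[a=8](U))) ⋈[a=d] ρ[d/a](π[a](U)))) → 9

E1 result:
y | a
p | 4
p | 4
q | 5
q | 5
q | 5
q | 5
r | 4
r | 4
s | 2
s | 8
s | 8
E2 result:
y | a
p | 4
p | 4
q | 5
q | 5
q | 5
q | 5
r | 4
r | 4
s | 2
Witness: ('s', 8) appears 2× in E1 but 0× in E2.

no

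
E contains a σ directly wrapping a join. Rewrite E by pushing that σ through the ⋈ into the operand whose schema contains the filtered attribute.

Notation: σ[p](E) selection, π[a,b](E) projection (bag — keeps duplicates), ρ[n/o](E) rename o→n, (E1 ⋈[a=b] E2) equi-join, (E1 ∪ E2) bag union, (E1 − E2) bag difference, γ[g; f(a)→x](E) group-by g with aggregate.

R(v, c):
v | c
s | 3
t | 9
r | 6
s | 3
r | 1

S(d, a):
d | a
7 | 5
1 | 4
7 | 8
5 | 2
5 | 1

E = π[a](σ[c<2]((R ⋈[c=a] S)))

σ filters on c, owned by the left side.
E' = π[a]((σ[c<2](R) ⋈[c=a] S))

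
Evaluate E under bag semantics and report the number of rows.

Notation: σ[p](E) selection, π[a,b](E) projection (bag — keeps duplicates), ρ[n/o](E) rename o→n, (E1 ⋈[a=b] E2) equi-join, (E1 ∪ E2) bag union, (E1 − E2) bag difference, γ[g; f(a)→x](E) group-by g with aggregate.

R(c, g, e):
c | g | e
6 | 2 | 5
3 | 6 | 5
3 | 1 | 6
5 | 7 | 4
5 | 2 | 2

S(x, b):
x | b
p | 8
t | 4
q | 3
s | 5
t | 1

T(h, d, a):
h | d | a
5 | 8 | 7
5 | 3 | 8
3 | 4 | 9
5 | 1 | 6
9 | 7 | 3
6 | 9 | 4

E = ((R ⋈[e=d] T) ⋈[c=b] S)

Subexpression sizes:
  R → 5
  T → 6
  (R ⋈[e=d] T) → 1
  S → 5
  ((R ⋈[e=d] T) ⋈[c=b] S) → 1

|E| = 1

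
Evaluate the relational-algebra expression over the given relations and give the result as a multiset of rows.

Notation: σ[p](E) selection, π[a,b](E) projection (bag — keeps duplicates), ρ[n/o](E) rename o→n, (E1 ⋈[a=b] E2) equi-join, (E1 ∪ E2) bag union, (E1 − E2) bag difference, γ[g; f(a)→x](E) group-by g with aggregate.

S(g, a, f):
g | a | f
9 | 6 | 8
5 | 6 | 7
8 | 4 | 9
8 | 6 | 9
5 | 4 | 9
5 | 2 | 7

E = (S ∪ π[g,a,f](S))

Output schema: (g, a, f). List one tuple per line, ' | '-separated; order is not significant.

Subexpression sizes:
  S → 6
  S → 6
  π[g,a,f](S) → 6
  (S ∪ π[g,a,f](S)) → 12

== RESULT ==
g | a | f
5 | 2 | 7
5 | 2 | 7
5 | 4 | 9
5 | 4 | 9
5 | 6 | 7
5 | 6 | 7
8 | 4 | 9
8 | 4 | 9
8 | 6 | 9
8 | 6 | 9
9 | 6 | 8
9 | 6 | 8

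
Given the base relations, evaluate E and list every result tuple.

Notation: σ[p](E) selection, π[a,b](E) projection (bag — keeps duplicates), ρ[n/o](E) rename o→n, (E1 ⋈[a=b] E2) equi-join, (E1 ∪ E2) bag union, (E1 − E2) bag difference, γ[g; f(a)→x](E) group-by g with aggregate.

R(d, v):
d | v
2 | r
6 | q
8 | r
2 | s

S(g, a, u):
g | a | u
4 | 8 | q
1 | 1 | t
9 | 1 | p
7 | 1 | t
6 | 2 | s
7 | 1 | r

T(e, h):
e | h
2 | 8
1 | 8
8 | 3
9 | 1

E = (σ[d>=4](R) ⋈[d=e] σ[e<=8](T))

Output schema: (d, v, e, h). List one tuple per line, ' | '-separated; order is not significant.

Subexpression sizes:
  R → 4
  σ[d>=4](R) → 2
  T → 4
  σ[e<=8](T) → 3
  (σ[d>=4](R) ⋈[d=e] σ[e<=8](T)) → 1

== RESULT ==
d | v | e | h
8 | r | 8 | 3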